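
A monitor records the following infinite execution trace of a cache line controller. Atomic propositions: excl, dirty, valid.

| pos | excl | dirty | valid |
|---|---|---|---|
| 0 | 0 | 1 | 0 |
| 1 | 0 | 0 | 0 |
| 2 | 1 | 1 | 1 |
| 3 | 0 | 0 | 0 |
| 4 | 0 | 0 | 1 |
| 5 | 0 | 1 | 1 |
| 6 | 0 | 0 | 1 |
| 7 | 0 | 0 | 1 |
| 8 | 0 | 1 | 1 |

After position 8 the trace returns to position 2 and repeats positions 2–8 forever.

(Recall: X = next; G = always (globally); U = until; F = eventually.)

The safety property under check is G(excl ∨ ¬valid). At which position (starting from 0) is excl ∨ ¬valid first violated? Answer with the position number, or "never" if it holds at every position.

Check excl ∨ ¬valid at each position in order: 0 ✓, 1 ✓, 2 ✓, 3 ✓.
At position 4 the labels are {valid}, so excl ∨ ¬valid is false there. This is the first violation.

4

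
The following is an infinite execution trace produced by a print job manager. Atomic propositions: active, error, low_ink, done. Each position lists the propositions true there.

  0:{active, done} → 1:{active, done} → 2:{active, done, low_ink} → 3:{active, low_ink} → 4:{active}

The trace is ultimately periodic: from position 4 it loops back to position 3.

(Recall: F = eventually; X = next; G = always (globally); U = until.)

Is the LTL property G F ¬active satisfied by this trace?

F ¬active must hold at every position from 0 onward. It fails at position 0, so G F ¬active is false.

Violated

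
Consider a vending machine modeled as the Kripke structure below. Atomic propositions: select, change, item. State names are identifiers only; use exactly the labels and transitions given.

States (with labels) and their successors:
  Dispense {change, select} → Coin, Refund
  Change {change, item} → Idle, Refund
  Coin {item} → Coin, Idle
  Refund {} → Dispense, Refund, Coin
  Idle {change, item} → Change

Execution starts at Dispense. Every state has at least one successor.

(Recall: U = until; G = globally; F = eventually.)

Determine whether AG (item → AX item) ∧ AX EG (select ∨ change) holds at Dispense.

States satisfying item → AX item: {Dispense, Coin, Refund, Idle}.
States satisfying AG (item → AX item): ∅.
States satisfying EG (select ∨ change): {Change, Idle}.
States satisfying AX EG (select ∨ change): {Idle}.
States satisfying AG (item → AX item) ∧ AX EG (select ∨ change): ∅.
Dispense ∉ Sat(AG (item → AX item) ∧ AX EG (select ∨ change)).

Does not hold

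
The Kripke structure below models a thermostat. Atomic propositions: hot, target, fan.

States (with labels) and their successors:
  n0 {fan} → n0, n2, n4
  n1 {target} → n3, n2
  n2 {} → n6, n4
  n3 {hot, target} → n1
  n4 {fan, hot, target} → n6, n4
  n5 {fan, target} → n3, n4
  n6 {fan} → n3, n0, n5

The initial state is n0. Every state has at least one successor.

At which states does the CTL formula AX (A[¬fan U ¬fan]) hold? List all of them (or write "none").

States satisfying A[¬fan U ¬fan]: {n1, n2, n3}.
States satisfying AX (A[¬fan U ¬fan]): {n1, n3}.

{n1, n3}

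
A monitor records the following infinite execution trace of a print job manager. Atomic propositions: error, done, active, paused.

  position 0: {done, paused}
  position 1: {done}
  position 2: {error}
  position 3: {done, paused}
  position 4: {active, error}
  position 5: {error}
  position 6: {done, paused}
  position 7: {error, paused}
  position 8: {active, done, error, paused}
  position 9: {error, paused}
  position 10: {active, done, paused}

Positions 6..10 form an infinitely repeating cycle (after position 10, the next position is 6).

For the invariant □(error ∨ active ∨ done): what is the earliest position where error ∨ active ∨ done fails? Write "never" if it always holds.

never

error ∨ active ∨ done holds at every position 0..10, and those are all the positions the trace ever visits, so the invariant □(error ∨ active ∨ done) is never violated.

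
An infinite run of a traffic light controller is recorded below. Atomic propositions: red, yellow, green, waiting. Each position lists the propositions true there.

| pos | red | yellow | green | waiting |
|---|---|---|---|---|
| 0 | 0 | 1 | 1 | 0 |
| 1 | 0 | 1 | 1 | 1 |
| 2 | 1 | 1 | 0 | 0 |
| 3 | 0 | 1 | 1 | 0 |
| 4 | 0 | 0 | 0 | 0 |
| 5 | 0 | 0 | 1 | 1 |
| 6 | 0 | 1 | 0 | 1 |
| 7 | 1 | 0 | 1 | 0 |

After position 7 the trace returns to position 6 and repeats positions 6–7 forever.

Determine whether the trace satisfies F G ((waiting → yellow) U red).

Yes

G ((waiting → yellow) U red) holds at position 6, which is reachable from 0, so F G ((waiting → yellow) U red) holds.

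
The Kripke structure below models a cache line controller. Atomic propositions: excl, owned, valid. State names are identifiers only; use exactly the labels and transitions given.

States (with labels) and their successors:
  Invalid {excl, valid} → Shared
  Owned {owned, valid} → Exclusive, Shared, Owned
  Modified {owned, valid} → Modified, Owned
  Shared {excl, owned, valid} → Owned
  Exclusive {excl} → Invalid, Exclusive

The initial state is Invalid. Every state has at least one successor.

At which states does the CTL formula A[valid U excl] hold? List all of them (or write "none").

{Invalid, Shared, Exclusive}

States satisfying valid: {Invalid, Owned, Modified, Shared}.
States satisfying excl: {Invalid, Shared, Exclusive}.
States satisfying A[valid U excl]: {Invalid, Shared, Exclusive}.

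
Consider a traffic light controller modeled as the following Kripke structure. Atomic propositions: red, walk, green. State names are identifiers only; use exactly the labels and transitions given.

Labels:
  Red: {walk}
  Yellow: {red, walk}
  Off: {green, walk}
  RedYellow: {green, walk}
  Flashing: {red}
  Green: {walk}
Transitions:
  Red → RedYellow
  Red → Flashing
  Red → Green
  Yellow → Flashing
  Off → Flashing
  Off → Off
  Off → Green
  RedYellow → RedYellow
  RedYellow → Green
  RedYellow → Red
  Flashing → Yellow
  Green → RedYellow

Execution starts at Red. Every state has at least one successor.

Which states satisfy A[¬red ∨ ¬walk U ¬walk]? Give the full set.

States satisfying ¬red ∨ ¬walk: {Red, Off, RedYellow, Flashing, Green}.
States satisfying ¬walk: {Flashing}.
States satisfying A[¬red ∨ ¬walk U ¬walk]: {Flashing}.

{Flashing}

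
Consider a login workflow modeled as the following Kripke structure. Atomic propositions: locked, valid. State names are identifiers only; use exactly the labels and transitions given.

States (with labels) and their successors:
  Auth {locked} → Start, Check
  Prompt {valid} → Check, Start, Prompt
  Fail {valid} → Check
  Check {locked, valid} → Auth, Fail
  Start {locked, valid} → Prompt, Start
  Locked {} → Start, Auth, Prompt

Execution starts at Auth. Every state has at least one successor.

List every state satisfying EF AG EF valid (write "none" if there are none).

States satisfying AG EF valid: {Auth, Prompt, Fail, Check, Start, Locked}.
States satisfying EF AG EF valid: {Auth, Prompt, Fail, Check, Start, Locked}.

{Auth, Prompt, Fail, Check, Start, Locked}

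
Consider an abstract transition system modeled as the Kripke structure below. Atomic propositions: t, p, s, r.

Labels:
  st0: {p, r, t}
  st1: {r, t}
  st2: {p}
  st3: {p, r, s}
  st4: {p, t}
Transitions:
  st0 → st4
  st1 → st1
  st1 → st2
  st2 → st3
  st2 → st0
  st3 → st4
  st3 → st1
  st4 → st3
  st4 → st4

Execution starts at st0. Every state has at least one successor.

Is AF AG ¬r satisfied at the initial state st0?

States satisfying AG ¬r: ∅.
States satisfying AF AG ¬r: ∅.
There is a path from st0 along which AG ¬r never holds.
st0 ∉ Sat(AF AG ¬r).

Does not hold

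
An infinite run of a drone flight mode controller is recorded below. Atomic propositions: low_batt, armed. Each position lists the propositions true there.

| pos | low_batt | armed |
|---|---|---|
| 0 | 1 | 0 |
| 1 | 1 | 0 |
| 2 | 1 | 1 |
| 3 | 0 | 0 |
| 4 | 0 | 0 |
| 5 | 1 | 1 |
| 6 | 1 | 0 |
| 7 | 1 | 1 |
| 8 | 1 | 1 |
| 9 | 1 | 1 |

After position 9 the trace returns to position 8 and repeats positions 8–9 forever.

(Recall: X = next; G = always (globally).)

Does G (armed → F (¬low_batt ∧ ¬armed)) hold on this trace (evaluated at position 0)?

armed → F (¬low_batt ∧ ¬armed) must hold at every position from 0 onward. It fails at position 5, so G (armed → F (¬low_batt ∧ ¬armed)) is false.
Positions where armed holds: 2, 5, 7, 8, 9.
Check F (¬low_batt ∧ ¬armed) at each: 2→ok, 5→fails, 7→fails, 8→fails, 9→fails.

Does not hold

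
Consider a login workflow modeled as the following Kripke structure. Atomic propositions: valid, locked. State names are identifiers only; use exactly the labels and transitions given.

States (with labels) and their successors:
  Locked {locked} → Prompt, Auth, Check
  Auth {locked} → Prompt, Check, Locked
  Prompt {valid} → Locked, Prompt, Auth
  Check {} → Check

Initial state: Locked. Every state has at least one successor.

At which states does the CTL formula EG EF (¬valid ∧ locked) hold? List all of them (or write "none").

{Locked, Auth, Prompt}

States satisfying EF (¬valid ∧ locked): {Locked, Auth, Prompt}.
States satisfying EG EF (¬valid ∧ locked): {Locked, Auth, Prompt}.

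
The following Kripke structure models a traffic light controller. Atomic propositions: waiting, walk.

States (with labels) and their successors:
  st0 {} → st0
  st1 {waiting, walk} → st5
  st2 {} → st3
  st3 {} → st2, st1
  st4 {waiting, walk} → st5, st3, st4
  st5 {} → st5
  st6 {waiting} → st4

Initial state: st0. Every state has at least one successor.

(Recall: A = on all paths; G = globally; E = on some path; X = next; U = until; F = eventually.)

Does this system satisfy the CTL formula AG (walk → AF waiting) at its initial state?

States satisfying walk → AF waiting: {st0, st1, st2, st3, st4, st5, st6}.
States satisfying AG (walk → AF waiting): {st0, st1, st2, st3, st4, st5, st6}.
Every state reachable from st0 satisfies walk → AF waiting.
st0 ∈ Sat(AG (walk → AF waiting)).

Satisfied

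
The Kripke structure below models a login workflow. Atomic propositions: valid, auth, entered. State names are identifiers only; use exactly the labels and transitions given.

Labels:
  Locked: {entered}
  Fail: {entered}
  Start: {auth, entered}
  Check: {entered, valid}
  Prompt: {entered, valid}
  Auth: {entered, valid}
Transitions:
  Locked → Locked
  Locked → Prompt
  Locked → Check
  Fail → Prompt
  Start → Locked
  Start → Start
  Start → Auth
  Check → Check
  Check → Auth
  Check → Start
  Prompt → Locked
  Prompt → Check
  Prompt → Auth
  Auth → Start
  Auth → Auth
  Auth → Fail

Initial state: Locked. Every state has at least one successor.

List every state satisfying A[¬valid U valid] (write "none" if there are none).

States satisfying ¬valid: {Locked, Fail, Start}.
States satisfying valid: {Check, Prompt, Auth}.
States satisfying A[¬valid U valid]: {Fail, Check, Prompt, Auth}.

{Fail, Check, Prompt, Auth}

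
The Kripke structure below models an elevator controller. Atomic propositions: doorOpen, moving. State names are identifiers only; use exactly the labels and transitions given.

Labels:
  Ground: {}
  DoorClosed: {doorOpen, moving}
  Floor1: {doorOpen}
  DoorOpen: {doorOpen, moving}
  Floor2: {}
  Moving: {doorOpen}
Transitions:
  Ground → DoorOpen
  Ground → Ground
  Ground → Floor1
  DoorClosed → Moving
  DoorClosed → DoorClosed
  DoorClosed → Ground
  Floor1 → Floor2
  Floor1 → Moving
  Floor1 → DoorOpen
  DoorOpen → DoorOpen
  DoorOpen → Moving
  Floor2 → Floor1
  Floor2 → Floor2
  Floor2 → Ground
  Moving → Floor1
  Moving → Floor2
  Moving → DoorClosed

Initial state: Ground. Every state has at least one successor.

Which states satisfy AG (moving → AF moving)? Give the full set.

States satisfying moving → AF moving: {Ground, DoorClosed, Floor1, DoorOpen, Floor2, Moving}.
States satisfying AG (moving → AF moving): {Ground, DoorClosed, Floor1, DoorOpen, Floor2, Moving}.

{Ground, DoorClosed, Floor1, DoorOpen, Floor2, Moving}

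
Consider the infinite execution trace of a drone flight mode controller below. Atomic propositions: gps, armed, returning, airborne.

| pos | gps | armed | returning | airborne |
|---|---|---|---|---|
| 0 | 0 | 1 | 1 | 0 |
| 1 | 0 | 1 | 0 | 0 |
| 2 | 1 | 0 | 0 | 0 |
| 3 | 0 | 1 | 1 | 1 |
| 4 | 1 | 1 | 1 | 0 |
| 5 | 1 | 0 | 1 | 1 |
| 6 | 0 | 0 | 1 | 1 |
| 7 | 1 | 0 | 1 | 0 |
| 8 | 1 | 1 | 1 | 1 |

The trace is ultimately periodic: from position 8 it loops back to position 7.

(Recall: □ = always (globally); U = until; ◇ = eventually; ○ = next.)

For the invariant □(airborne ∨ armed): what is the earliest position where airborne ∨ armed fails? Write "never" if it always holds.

Check airborne ∨ armed at each position in order: 0 ✓, 1 ✓.
At position 2 the labels are {gps}, so airborne ∨ armed is false there. This is the first violation.

2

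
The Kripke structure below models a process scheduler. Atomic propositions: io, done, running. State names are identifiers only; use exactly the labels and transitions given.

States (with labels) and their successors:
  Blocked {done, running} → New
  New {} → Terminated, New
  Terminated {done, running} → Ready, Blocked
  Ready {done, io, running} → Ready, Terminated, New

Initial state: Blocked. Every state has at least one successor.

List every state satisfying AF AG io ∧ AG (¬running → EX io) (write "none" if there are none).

none

States satisfying AG io: ∅.
States satisfying AF AG io: ∅.
States satisfying ¬running → EX io: {Blocked, Terminated, Ready}.
States satisfying AG (¬running → EX io): ∅.
States satisfying AF AG io ∧ AG (¬running → EX io): ∅.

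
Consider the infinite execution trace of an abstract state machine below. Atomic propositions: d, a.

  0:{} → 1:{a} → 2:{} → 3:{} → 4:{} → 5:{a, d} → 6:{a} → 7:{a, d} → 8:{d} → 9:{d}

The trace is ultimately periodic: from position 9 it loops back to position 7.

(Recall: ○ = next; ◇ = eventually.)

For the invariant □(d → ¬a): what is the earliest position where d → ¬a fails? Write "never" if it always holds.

Check d → ¬a at each position in order: 0 ✓, 1 ✓, 2 ✓, 3 ✓, 4 ✓.
At position 5 the labels are {a, d}, so d → ¬a is false there. This is the first violation.

5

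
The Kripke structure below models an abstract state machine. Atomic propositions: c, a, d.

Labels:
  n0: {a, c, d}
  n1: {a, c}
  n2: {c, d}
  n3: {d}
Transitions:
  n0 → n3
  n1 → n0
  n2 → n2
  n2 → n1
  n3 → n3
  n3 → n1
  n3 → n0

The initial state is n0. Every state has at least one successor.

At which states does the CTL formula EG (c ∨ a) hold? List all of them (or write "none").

States satisfying c ∨ a: {n0, n1, n2}.
States satisfying EG (c ∨ a): {n2}.

{n2}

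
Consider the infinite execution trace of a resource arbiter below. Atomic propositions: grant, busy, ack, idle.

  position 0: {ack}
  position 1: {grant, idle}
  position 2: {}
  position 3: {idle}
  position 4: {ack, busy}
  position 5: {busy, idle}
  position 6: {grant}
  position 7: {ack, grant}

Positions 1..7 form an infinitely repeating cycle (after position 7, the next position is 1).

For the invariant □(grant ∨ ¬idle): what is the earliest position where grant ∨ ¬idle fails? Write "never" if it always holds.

3

Check grant ∨ ¬idle at each position in order: 0 ✓, 1 ✓, 2 ✓.
At position 3 the labels are {idle}, so grant ∨ ¬idle is false there. This is the first violation.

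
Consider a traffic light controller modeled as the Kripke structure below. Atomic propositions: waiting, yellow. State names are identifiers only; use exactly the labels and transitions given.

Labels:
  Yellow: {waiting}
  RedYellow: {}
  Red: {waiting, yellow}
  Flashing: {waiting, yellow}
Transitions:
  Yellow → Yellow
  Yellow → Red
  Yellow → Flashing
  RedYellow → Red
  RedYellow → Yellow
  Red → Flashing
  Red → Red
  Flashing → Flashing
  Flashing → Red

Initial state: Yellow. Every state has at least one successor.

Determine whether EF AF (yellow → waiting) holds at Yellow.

Holds

States satisfying AF (yellow → waiting): {Yellow, RedYellow, Red, Flashing}.
States satisfying EF AF (yellow → waiting): {Yellow, RedYellow, Red, Flashing}.
Some path from Yellow reaches a state where AF (yellow → waiting) holds.
Yellow ∈ Sat(EF AF (yellow → waiting)).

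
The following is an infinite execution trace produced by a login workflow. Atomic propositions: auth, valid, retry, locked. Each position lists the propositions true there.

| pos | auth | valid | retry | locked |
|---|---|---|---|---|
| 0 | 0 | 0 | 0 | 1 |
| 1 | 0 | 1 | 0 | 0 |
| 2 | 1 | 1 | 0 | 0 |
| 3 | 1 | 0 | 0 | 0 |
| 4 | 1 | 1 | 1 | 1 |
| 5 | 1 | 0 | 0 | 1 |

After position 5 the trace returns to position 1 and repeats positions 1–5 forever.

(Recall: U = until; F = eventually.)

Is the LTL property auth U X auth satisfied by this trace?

Does not hold

Walking from position 0: at position 0, X auth has not yet held and auth fails, so auth U X auth is false.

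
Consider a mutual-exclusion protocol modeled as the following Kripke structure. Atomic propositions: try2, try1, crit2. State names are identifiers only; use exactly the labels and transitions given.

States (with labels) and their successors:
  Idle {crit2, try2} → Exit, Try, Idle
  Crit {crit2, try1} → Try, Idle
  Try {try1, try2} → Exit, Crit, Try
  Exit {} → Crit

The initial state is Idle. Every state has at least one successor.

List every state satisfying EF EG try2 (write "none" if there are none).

States satisfying EG try2: {Idle, Try}.
States satisfying EF EG try2: {Idle, Crit, Try, Exit}.

{Idle, Crit, Try, Exit}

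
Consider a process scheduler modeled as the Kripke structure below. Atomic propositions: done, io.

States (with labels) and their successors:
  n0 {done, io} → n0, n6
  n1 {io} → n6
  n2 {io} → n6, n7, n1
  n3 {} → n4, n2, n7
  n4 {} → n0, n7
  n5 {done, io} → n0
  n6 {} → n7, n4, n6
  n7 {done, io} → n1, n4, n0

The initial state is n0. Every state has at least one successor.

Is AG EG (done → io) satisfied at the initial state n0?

States satisfying EG (done → io): {n0, n1, n2, n3, n4, n5, n6, n7}.
States satisfying AG EG (done → io): {n0, n1, n2, n3, n4, n5, n6, n7}.
Every state reachable from n0 satisfies EG (done → io).
n0 ∈ Sat(AG EG (done → io)).

Satisfied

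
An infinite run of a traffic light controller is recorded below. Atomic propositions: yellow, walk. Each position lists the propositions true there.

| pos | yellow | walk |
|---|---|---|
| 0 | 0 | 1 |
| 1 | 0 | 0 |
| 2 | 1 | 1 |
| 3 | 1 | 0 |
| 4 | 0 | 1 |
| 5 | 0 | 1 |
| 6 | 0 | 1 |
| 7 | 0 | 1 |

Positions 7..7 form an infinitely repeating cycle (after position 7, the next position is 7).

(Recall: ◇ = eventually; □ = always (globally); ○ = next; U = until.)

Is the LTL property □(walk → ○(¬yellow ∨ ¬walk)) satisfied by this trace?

Satisfied

walk → ○(¬yellow ∨ ¬walk) holds at every position 0..7, and those are all positions ever visited, so □(walk → ○(¬yellow ∨ ¬walk)) holds.
Positions where walk holds: 0, 2, 4, 5, 6, 7.
Check ○(¬yellow ∨ ¬walk) at each: 0→ok, 2→ok, 4→ok, 5→ok, 6→ok, 7→ok.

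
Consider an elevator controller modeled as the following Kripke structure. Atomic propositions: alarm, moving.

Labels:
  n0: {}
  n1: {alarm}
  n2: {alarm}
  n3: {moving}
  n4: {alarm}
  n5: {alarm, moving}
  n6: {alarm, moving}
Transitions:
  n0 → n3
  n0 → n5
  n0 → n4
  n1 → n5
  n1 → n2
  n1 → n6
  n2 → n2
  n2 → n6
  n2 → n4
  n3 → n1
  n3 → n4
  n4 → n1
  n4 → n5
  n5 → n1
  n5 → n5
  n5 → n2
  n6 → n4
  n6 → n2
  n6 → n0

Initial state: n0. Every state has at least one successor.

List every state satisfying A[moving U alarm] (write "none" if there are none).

States satisfying moving: {n3, n5, n6}.
States satisfying alarm: {n1, n2, n4, n5, n6}.
States satisfying A[moving U alarm]: {n1, n2, n3, n4, n5, n6}.

{n1, n2, n3, n4, n5, n6}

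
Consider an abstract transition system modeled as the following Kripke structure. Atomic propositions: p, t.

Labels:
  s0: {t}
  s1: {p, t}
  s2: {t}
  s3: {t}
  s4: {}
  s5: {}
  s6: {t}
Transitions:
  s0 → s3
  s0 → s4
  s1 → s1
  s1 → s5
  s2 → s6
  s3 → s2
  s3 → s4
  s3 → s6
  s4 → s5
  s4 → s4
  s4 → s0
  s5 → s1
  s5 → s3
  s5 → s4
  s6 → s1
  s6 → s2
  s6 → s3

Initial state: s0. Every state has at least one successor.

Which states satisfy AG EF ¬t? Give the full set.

{s0, s1, s2, s3, s4, s5, s6}

States satisfying EF ¬t: {s0, s1, s2, s3, s4, s5, s6}.
States satisfying AG EF ¬t: {s0, s1, s2, s3, s4, s5, s6}.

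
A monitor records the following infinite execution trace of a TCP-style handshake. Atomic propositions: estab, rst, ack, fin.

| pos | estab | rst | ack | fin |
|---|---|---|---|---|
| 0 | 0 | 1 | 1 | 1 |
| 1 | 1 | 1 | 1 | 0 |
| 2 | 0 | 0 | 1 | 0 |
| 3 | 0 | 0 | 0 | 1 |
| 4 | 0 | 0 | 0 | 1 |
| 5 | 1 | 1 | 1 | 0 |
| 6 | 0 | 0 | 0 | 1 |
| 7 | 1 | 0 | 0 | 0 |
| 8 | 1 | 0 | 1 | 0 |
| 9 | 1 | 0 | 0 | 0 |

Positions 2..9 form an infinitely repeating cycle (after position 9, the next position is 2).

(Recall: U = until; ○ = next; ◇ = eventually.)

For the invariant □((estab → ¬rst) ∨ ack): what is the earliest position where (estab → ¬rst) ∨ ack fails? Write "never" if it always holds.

never

(estab → ¬rst) ∨ ack holds at every position 0..9, and those are all the positions the trace ever visits, so the invariant □((estab → ¬rst) ∨ ack) is never violated.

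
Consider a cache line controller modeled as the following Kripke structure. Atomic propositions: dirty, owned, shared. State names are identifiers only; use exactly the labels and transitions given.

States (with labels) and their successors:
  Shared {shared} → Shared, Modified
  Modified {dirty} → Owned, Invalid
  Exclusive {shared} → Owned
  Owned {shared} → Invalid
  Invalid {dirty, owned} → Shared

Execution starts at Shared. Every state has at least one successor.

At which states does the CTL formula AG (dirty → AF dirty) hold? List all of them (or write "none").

{Shared, Modified, Exclusive, Owned, Invalid}

States satisfying dirty → AF dirty: {Shared, Modified, Exclusive, Owned, Invalid}.
States satisfying AG (dirty → AF dirty): {Shared, Modified, Exclusive, Owned, Invalid}.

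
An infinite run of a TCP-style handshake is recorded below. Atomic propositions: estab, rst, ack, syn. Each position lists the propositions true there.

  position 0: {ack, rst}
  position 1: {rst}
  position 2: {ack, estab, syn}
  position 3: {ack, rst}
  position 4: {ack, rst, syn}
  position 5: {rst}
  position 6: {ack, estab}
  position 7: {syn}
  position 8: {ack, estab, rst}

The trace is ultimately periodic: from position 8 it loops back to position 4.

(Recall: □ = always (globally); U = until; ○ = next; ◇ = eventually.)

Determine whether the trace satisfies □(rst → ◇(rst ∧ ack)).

rst → ◇(rst ∧ ack) holds at every position 0..8, and those are all positions ever visited, so □(rst → ◇(rst ∧ ack)) holds.
Positions where rst holds: 0, 1, 3, 4, 5, 8.
Check ◇(rst ∧ ack) at each: 0→ok, 1→ok, 3→ok, 4→ok, 5→ok, 8→ok.

Satisfied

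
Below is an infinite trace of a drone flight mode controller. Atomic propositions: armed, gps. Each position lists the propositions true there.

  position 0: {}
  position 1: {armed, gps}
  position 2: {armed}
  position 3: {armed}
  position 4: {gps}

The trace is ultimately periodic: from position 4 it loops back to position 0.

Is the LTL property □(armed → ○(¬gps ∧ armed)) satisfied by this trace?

Violated

armed → ○(¬gps ∧ armed) must hold at every position from 0 onward. It fails at position 3, so □(armed → ○(¬gps ∧ armed)) is false.
Positions where armed holds: 1, 2, 3.
Check ○(¬gps ∧ armed) at each: 1→ok, 2→ok, 3→fails.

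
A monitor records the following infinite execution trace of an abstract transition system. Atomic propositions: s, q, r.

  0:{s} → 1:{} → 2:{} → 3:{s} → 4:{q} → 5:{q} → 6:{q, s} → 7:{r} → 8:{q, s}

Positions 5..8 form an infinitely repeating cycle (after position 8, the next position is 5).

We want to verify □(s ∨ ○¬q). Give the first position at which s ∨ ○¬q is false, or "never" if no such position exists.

Check s ∨ ○¬q at each position in order: 0 ✓, 1 ✓, 2 ✓, 3 ✓.
At position 4 the labels are {q} and the next position 5 has {q}, so s ∨ ○¬q is false there. This is the first violation.

4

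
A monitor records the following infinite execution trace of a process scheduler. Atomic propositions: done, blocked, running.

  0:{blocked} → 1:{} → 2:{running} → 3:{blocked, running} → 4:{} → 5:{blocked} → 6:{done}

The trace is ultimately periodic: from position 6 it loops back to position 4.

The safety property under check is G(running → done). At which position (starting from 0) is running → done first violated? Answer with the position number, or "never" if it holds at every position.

Check running → done at each position in order: 0 ✓, 1 ✓.
At position 2 the labels are {running}, so running → done is false there. This is the first violation.

2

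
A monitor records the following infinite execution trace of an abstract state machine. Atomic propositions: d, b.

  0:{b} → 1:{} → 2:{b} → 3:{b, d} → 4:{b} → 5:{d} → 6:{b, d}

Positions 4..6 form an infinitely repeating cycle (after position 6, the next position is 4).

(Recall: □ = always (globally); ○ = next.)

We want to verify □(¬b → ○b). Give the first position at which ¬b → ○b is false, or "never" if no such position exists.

never

¬b → ○b holds at every position 0..6, and those are all the positions the trace ever visits, so the invariant □(¬b → ○b) is never violated.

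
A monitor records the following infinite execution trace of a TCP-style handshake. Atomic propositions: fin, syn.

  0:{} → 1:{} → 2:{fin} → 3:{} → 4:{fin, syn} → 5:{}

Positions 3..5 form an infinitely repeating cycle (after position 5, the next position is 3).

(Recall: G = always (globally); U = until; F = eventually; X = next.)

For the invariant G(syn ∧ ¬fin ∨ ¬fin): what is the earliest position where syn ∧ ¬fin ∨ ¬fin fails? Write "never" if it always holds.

2

Check syn ∧ ¬fin ∨ ¬fin at each position in order: 0 ✓, 1 ✓.
At position 2 the labels are {fin}, so syn ∧ ¬fin ∨ ¬fin is false there. This is the first violation.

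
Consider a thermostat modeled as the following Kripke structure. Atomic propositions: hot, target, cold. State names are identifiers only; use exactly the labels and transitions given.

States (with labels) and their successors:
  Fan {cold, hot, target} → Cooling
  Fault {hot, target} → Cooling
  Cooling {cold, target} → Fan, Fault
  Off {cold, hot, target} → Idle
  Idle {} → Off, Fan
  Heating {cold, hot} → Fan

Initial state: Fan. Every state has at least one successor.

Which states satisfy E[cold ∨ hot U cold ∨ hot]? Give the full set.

States satisfying cold ∨ hot: {Fan, Fault, Cooling, Off, Heating}.
States satisfying E[cold ∨ hot U cold ∨ hot]: {Fan, Fault, Cooling, Off, Heating}.

{Fan, Fault, Cooling, Off, Heating}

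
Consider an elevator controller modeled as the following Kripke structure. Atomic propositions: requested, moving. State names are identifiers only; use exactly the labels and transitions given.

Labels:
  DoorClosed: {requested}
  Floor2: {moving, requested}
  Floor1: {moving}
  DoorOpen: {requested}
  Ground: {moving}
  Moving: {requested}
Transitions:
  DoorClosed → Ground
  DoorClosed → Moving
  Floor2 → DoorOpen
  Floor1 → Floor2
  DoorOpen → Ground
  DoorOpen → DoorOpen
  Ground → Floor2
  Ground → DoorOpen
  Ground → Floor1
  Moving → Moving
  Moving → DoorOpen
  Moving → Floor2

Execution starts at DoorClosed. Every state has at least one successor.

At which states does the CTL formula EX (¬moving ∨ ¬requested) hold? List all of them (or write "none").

{DoorClosed, Floor2, DoorOpen, Ground, Moving}

States satisfying ¬moving ∨ ¬requested: {DoorClosed, Floor1, DoorOpen, Ground, Moving}.
States satisfying EX (¬moving ∨ ¬requested): {DoorClosed, Floor2, DoorOpen, Ground, Moving}.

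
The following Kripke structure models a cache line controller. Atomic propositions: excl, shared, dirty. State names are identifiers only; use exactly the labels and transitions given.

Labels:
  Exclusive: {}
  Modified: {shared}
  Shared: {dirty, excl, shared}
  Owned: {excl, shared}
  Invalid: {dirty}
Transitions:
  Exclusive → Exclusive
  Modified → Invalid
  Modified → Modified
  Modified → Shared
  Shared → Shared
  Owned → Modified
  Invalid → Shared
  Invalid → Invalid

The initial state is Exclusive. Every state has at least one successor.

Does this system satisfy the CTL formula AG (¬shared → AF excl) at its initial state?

States satisfying ¬shared → AF excl: {Modified, Shared, Owned}.
States satisfying AG (¬shared → AF excl): {Shared}.
Exclusive is reachable from Exclusive and violates ¬shared → AF excl, so AG fails at Exclusive.
Exclusive ∉ Sat(AG (¬shared → AF excl)).

No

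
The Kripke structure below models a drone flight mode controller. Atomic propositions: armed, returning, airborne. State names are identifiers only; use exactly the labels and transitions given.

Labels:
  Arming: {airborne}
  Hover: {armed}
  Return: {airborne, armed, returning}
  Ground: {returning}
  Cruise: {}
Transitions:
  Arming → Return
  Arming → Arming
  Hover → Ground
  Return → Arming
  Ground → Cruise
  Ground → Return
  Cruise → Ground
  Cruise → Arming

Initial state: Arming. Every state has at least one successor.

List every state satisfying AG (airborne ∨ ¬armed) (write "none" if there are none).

{Arming, Return, Ground, Cruise}

States satisfying airborne ∨ ¬armed: {Arming, Return, Ground, Cruise}.
States satisfying AG (airborne ∨ ¬armed): {Arming, Return, Ground, Cruise}.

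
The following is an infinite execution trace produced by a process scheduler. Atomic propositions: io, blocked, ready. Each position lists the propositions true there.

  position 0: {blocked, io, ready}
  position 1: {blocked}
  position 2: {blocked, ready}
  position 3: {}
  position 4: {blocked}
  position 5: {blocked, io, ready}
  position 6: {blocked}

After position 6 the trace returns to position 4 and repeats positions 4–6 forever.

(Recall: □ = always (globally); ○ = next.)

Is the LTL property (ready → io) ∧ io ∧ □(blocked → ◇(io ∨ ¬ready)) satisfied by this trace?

blocked → ◇(io ∨ ¬ready) holds at every position 0..6, and those are all positions ever visited, so □(blocked → ◇(io ∨ ¬ready)) holds.
Positions where blocked holds: 0, 1, 2, 4, 5, 6.
Check ◇(io ∨ ¬ready) at each: 0→ok, 1→ok, 2→ok, 4→ok, 5→ok, 6→ok.
At position 0: (ready → io) ∧ io is true; □(blocked → ◇(io ∨ ¬ready)) is true; so (ready → io) ∧ io ∧ □(blocked → ◇(io ∨ ¬ready)) is true.

Yes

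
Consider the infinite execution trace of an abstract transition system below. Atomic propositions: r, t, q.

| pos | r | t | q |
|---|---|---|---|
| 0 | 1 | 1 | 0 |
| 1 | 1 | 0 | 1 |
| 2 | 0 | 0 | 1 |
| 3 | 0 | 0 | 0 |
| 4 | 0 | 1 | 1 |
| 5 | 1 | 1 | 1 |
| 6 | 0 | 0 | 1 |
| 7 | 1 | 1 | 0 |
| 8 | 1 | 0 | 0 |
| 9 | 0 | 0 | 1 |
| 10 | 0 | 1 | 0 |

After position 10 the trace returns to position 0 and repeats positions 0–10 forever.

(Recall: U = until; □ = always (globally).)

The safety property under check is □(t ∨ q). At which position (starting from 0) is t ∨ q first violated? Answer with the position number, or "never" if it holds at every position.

3

Check t ∨ q at each position in order: 0 ✓, 1 ✓, 2 ✓.
At position 3 the labels are {}, so t ∨ q is false there. This is the first violation.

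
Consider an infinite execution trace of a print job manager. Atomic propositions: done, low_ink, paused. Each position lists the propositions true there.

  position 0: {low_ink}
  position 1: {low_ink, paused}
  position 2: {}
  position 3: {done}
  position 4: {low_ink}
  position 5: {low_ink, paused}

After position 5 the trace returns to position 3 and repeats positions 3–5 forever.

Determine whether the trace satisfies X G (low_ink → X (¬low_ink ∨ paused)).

The position after 0 is 1; G (low_ink → X (¬low_ink ∨ paused)) is true there.

Holds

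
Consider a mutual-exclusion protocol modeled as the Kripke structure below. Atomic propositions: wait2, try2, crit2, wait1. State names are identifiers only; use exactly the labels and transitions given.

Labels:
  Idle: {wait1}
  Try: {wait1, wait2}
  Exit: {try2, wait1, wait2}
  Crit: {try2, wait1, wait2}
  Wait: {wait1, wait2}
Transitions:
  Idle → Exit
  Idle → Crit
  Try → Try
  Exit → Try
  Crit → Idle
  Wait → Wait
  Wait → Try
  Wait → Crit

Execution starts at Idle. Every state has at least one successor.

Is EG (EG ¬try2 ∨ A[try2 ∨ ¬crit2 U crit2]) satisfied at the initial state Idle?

No

States satisfying EG ¬try2 ∨ A[try2 ∨ ¬crit2 U crit2]: {Try, Wait}.
States satisfying EG (EG ¬try2 ∨ A[try2 ∨ ¬crit2 U crit2]): {Try, Wait}.
No suitable path/successor from Idle witnesses the formula.
Idle ∉ Sat(EG (EG ¬try2 ∨ A[try2 ∨ ¬crit2 U crit2])).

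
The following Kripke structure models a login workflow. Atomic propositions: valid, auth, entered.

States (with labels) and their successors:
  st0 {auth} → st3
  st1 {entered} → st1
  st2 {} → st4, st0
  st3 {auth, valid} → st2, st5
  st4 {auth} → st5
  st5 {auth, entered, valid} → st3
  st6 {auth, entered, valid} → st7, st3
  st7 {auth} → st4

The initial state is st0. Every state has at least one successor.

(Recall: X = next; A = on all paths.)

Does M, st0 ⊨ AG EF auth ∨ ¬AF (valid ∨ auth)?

States satisfying EF auth: {st0, st2, st3, st4, st5, st6, st7}.
States satisfying AG EF auth: {st0, st2, st3, st4, st5, st6, st7}.
States satisfying valid ∨ auth: {st0, st3, st4, st5, st6, st7}.
States satisfying AF (valid ∨ auth): {st0, st2, st3, st4, st5, st6, st7}.
States satisfying ¬AF (valid ∨ auth): {st1}.
States satisfying AG EF auth ∨ ¬AF (valid ∨ auth): {st0, st1, st2, st3, st4, st5, st6, st7}.
st0 ∈ Sat(AG EF auth ∨ ¬AF (valid ∨ auth)).

Satisfied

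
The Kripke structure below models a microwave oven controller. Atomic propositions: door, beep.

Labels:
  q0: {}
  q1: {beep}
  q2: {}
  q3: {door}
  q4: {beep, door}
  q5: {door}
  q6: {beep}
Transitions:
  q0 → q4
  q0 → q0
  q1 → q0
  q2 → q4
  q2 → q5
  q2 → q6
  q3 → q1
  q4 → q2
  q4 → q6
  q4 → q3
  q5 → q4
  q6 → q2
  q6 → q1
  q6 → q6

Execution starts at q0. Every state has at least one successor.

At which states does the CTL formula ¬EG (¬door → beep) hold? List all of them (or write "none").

{q0, q1, q2, q3}

States satisfying ¬door → beep: {q1, q3, q4, q5, q6}.
States satisfying EG (¬door → beep): {q4, q5, q6}.
States satisfying ¬EG (¬door → beep): {q0, q1, q2, q3}.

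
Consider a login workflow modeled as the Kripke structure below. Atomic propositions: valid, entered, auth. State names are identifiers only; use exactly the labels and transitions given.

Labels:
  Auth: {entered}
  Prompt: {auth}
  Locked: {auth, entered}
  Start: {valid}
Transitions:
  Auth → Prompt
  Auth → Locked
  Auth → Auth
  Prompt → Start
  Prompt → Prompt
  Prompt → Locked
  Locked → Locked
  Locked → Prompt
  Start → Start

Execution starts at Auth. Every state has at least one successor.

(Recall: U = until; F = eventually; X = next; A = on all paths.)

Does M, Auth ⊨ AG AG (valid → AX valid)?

States satisfying AG (valid → AX valid): {Auth, Prompt, Locked, Start}.
States satisfying AG AG (valid → AX valid): {Auth, Prompt, Locked, Start}.
Every state reachable from Auth satisfies AG (valid → AX valid).
Auth ∈ Sat(AG AG (valid → AX valid)).

Satisfied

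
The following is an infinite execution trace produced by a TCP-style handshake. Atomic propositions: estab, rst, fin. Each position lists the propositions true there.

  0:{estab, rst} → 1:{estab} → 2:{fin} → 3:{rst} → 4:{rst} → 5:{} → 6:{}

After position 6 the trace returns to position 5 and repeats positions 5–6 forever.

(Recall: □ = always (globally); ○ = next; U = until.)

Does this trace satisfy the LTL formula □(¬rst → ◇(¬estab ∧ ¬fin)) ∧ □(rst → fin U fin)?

¬rst → ◇(¬estab ∧ ¬fin) holds at every position 0..6, and those are all positions ever visited, so □(¬rst → ◇(¬estab ∧ ¬fin)) holds.
Positions where ¬rst holds: 1, 2, 5, 6.
Check ◇(¬estab ∧ ¬fin) at each: 1→ok, 2→ok, 5→ok, 6→ok.
rst → fin U fin must hold at every position from 0 onward. It fails at position 0, so □(rst → fin U fin) is false.
Positions where rst holds: 0, 3, 4.
Check fin U fin at each: 0→fails, 3→fails, 4→fails.
At position 0: □(¬rst → ◇(¬estab ∧ ¬fin)) is true; □(rst → fin U fin) is false; so □(¬rst → ◇(¬estab ∧ ¬fin)) ∧ □(rst → fin U fin) is false.

Violated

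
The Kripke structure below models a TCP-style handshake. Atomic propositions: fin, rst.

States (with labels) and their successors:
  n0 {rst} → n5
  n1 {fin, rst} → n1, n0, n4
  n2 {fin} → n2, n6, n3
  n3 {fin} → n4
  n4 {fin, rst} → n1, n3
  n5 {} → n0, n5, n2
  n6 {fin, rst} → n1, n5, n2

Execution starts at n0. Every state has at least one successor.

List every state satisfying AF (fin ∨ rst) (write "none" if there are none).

States satisfying fin ∨ rst: {n0, n1, n2, n3, n4, n6}.
States satisfying AF (fin ∨ rst): {n0, n1, n2, n3, n4, n6}.

{n0, n1, n2, n3, n4, n6}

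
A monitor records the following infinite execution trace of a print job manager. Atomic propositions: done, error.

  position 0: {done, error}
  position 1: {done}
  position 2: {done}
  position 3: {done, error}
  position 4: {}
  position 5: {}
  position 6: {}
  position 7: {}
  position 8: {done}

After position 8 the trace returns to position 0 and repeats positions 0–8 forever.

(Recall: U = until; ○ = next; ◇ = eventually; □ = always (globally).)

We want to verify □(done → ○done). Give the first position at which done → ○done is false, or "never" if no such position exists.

Check done → ○done at each position in order: 0 ✓, 1 ✓, 2 ✓.
At position 3 the labels are {done, error} and the next position 4 has {}, so done → ○done is false there. This is the first violation.

3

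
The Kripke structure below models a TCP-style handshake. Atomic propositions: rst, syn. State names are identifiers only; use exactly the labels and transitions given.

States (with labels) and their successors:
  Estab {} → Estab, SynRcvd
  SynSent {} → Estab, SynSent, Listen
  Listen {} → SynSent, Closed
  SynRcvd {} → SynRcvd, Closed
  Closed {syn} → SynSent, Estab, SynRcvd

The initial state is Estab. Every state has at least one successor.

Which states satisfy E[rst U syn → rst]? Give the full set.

{Estab, SynSent, Listen, SynRcvd}

States satisfying rst: ∅.
States satisfying syn → rst: {Estab, SynSent, Listen, SynRcvd}.
States satisfying E[rst U syn → rst]: {Estab, SynSent, Listen, SynRcvd}.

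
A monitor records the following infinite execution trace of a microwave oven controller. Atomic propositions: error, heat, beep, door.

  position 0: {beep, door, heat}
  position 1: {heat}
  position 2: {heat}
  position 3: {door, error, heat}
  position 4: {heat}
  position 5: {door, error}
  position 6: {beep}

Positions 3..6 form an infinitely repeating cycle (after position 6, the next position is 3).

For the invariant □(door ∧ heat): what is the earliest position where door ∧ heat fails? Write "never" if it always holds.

1

Check door ∧ heat at each position in order: 0 ✓.
At position 1 the labels are {heat}, so door ∧ heat is false there. This is the first violation.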